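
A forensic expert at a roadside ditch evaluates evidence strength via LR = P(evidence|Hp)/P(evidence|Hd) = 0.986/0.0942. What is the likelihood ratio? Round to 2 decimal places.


Likelihood ratio calculation:
LR = P(E|Hp) / P(E|Hd)
LR = 0.986 / 0.0942
LR = 10.47

10.47


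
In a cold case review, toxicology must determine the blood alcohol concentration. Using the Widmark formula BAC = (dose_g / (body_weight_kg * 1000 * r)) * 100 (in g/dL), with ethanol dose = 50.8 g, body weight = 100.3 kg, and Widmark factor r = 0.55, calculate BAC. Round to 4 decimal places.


Applying the Widmark formula:
BAC = (dose_g / (body_wt * 1000 * r)) * 100
Denominator = 100.3 * 1000 * 0.55 = 55165
BAC = (50.8 / 55165) * 100
BAC = 0.0921 g/dL

0.0921


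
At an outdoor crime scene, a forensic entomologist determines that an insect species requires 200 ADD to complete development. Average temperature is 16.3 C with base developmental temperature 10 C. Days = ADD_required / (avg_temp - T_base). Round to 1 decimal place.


Insect development time:
Effective temperature = avg_temp - T_base = 16.3 - 10 = 6.3 C
Days = ADD / effective_temp = 200 / 6.3 = 31.7 days

31.7


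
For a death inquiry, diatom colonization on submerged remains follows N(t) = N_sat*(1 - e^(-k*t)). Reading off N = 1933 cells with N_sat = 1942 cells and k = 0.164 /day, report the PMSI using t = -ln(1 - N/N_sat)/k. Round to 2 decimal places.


PMSI from diatom colonization curve:
N / N_sat = 1933 / 1942 = 0.995366
1 - N/N_sat = 0.004634
ln(1 - N/N_sat) = -5.374335
t = -ln(1 - N/N_sat) / k = -(-5.374335) / 0.164 = 32.77 days

32.77


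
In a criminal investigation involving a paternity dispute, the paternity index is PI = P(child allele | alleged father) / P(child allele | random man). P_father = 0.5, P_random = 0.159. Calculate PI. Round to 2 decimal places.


Paternity Index calculation:
PI = P(allele|father) / P(allele|random)
PI = 0.5 / 0.159
PI = 3.14

3.14


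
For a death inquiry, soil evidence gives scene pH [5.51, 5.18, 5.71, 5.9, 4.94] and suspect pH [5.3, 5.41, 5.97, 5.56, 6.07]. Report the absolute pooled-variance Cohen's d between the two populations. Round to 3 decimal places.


Pooled-variance Cohen's d for soil pH comparison:
Scene mean = 27.24 / 5 = 5.448
Suspect mean = 28.31 / 5 = 5.662
Scene sample variance s_s^2 = 0.15167
Suspect sample variance s_c^2 = 0.11657
Pooled variance = ((n_s-1)*s_s^2 + (n_c-1)*s_c^2) / (n_s + n_c - 2) = 0.13412
Pooled SD = sqrt(0.13412) = 0.366224
Mean difference = -0.214
|d| = |-0.214| / 0.366224 = 0.584

0.584


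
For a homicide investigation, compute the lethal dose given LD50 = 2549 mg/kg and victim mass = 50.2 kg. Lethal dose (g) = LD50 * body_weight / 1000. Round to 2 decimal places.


Lethal dose calculation:
Lethal dose = LD50 * body_weight / 1000
= 2549 * 50.2 / 1000
= 127959.8 / 1000
= 127.96 g

127.96


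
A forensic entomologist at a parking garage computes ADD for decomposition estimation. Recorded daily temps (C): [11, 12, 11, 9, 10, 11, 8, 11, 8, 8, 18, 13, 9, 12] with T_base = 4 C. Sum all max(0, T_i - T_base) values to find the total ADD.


Computing ADD day by day:
Day 1: max(0, 11 - 4) = 7
Day 2: max(0, 12 - 4) = 8
Day 3: max(0, 11 - 4) = 7
Day 4: max(0, 9 - 4) = 5
Day 5: max(0, 10 - 4) = 6
Day 6: max(0, 11 - 4) = 7
Day 7: max(0, 8 - 4) = 4
Day 8: max(0, 11 - 4) = 7
Day 9: max(0, 8 - 4) = 4
Day 10: max(0, 8 - 4) = 4
Day 11: max(0, 18 - 4) = 14
Day 12: max(0, 13 - 4) = 9
Day 13: max(0, 9 - 4) = 5
Day 14: max(0, 12 - 4) = 8
Total ADD = 95

95


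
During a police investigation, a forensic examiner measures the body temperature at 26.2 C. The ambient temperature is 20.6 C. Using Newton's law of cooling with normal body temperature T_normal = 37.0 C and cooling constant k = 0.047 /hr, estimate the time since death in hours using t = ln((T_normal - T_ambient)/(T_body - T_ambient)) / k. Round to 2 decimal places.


Using Newton's law of cooling:
t = ln((T_normal - T_ambient) / (T_body - T_ambient)) / k
T_normal - T_ambient = 16.4
T_body - T_ambient = 5.6
Ratio = 2.928571
ln(ratio) = 1.074515
t = 1.074515 / 0.047 = 22.86 hours

22.86


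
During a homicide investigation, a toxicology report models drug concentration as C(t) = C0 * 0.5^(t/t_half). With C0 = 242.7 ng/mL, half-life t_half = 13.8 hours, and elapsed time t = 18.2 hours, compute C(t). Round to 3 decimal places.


Drug concentration decay:
Number of half-lives = t / t_half = 18.2 / 13.8 = 1.318841
Decay factor = 0.5^1.318841 = 0.40085684
C(t) = 242.7 * 0.40085684 = 97.288 ng/mL

97.288


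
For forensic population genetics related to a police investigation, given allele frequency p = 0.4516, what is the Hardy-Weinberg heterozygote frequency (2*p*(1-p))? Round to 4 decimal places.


Hardy-Weinberg heterozygote frequency:
q = 1 - p = 1 - 0.4516 = 0.5484
2pq = 2 * 0.4516 * 0.5484 = 0.4953

0.4953


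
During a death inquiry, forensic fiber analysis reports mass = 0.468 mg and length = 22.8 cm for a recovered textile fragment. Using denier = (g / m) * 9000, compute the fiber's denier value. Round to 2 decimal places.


Denier calculation:
Mass in grams = 0.468 mg / 1000 = 0.000468 g
Length in meters = 22.8 cm / 100 = 0.228 m
Linear density = mass / length = 0.000468 / 0.228 = 0.00205263 g/m
Denier = (g/m) * 9000 = 0.00205263 * 9000 = 18.47

18.47


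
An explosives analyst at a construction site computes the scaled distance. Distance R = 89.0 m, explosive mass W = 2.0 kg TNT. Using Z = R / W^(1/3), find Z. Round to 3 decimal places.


Scaled distance calculation:
W^(1/3) = 2.0^(1/3) = 1.259921
Z = R / W^(1/3) = 89.0 / 1.259921
Z = 70.639 m/kg^(1/3)

70.639


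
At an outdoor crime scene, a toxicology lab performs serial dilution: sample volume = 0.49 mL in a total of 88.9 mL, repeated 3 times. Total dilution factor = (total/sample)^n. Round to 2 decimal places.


Dilution factor calculation:
Single dilution = V_total / V_sample = 88.9 / 0.49 ≈ 181.428571
Number of dilutions = 3
Total DF = (88.9 / 0.49)^3 (full precision, rounded at the end) = 5971962.10

5971962.10


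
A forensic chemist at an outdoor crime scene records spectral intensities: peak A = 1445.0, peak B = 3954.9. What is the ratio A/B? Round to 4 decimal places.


Spectral peak ratio:
Peak A = 1445.0 counts
Peak B = 3954.9 counts
Ratio = 1445.0 / 3954.9 = 0.3654

0.3654


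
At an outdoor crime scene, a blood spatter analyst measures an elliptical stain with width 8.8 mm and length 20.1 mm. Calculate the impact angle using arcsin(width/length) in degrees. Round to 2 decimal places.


Blood spatter impact angle calculation:
width / length = 8.8 / 20.1 = 0.437811
angle = arcsin(0.437811)
angle = 25.96 degrees

25.96


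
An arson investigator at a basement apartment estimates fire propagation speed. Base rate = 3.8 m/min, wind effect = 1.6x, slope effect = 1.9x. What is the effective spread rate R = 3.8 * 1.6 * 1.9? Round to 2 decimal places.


Fire spread rate calculation:
R = R0 * wind_factor * slope_factor
= 3.8 * 1.6 * 1.9
= 6.08 * 1.9
= 11.55 m/min

11.55


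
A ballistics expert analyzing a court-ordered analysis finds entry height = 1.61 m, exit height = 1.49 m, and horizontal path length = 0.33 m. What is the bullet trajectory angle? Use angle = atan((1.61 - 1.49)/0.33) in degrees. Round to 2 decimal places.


Bullet trajectory angle:
Height difference = 1.61 - 1.49 = 0.12 m
angle = atan(0.12 / 0.33)
angle = atan(0.363636)
angle = 19.98 degrees

19.98


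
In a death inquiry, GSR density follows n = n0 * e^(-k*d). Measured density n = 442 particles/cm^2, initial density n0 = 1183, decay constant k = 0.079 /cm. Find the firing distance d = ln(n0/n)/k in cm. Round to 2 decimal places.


GSR distance calculation:
n0/n = 1183 / 442 = 2.676471
ln(n0/n) = 0.984499
d = 0.984499 / 0.079 = 12.46 cm

12.46


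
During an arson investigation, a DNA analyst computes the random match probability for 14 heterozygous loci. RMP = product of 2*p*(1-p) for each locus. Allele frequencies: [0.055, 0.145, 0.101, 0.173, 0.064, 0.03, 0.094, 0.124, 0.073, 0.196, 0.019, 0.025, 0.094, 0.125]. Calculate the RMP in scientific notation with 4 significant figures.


Computing RMP for 14 loci:
Locus 1: 2 * 0.055 * 0.945 = 0.10395
Locus 2: 2 * 0.145 * 0.855 = 0.24795
Locus 3: 2 * 0.101 * 0.899 = 0.181598
Locus 4: 2 * 0.173 * 0.827 = 0.286142
Locus 5: 2 * 0.064 * 0.936 = 0.119808
Locus 6: 2 * 0.03 * 0.97 = 0.0582
Locus 7: 2 * 0.094 * 0.906 = 0.170328
Locus 8: 2 * 0.124 * 0.876 = 0.217248
Locus 9: 2 * 0.073 * 0.927 = 0.135342
Locus 10: 2 * 0.196 * 0.804 = 0.315168
Locus 11: 2 * 0.019 * 0.981 = 0.037278
Locus 12: 2 * 0.025 * 0.975 = 0.04875
Locus 13: 2 * 0.094 * 0.906 = 0.170328
Locus 14: 2 * 0.125 * 0.875 = 0.21875
RMP = 9.981e-13

9.981e-13


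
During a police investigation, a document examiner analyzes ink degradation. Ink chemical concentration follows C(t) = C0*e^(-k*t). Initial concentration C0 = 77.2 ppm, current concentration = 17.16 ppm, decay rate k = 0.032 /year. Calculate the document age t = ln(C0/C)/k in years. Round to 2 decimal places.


Document age estimation:
C0/C = 77.2 / 17.16 = 4.498834
ln(C0/C) = 1.503818
t = 1.503818 / 0.032 = 46.99 years

46.99


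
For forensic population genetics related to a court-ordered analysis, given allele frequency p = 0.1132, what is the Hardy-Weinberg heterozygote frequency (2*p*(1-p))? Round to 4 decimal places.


Hardy-Weinberg heterozygote frequency:
q = 1 - p = 1 - 0.1132 = 0.8868
2pq = 2 * 0.1132 * 0.8868 = 0.2008

0.2008


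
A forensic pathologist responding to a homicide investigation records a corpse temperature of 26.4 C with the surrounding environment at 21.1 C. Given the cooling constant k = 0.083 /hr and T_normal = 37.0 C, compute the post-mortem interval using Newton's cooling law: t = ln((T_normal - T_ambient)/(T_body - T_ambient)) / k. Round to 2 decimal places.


Using Newton's law of cooling:
t = ln((T_normal - T_ambient) / (T_body - T_ambient)) / k
T_normal - T_ambient = 15.9
T_body - T_ambient = 5.3
Ratio = 3
ln(ratio) = 1.098612
t = 1.098612 / 0.083 = 13.24 hours

13.24


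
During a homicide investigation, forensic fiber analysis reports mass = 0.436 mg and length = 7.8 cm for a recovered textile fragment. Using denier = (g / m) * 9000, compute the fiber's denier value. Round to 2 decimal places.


Denier calculation:
Mass in grams = 0.436 mg / 1000 = 0.000436 g
Length in meters = 7.8 cm / 100 = 0.078 m
Linear density = mass / length = 0.000436 / 0.078 = 0.00558974 g/m
Denier = (g/m) * 9000 = 0.00558974 * 9000 = 50.31

50.31


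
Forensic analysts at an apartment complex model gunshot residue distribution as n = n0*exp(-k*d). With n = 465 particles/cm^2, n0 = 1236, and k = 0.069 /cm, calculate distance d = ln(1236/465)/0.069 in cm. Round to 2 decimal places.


GSR distance calculation:
n0/n = 1236 / 465 = 2.658065
ln(n0/n) = 0.977598
d = 0.977598 / 0.069 = 14.17 cm

14.17


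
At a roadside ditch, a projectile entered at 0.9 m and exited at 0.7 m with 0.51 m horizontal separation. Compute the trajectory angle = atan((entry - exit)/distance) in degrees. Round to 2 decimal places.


Bullet trajectory angle:
Height difference = 0.9 - 0.7 = 0.2 m
angle = atan(0.2 / 0.51)
angle = atan(0.392157)
angle = 21.41 degrees

21.41


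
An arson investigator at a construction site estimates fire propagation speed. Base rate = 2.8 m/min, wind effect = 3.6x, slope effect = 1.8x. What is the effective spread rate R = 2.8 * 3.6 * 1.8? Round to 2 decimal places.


Fire spread rate calculation:
R = R0 * wind_factor * slope_factor
= 2.8 * 3.6 * 1.8
= 10.08 * 1.8
= 18.14 m/min

18.14


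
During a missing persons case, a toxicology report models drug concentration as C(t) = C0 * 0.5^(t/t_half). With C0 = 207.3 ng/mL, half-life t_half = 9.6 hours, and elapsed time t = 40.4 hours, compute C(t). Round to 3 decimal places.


Drug concentration decay:
Number of half-lives = t / t_half = 40.4 / 9.6 = 4.208333
Decay factor = 0.5^4.208333 = 0.05409605
C(t) = 207.3 * 0.05409605 = 11.214 ng/mL

11.214


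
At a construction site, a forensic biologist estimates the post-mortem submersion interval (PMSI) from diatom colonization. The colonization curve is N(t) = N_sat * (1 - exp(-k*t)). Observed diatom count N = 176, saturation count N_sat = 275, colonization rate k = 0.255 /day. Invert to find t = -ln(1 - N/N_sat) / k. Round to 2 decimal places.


PMSI from diatom colonization curve:
N / N_sat = 176 / 275 = 0.64
1 - N/N_sat = 0.36
ln(1 - N/N_sat) = -1.021651
t = -ln(1 - N/N_sat) / k = -(-1.021651) / 0.255 = 4.01 days

4.01


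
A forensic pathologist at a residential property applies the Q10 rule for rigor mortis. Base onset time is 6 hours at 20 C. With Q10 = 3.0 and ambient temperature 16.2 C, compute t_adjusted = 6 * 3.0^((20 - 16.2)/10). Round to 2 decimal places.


Rigor mortis time adjustment:
Exponent = (T_ref - T_actual) / 10 = (20 - 16.2) / 10 = 0.38
Q10 factor = 3.0^0.38 = 1.51812
t_adjusted = 6 * 1.51812 = 9.11 hours

9.11


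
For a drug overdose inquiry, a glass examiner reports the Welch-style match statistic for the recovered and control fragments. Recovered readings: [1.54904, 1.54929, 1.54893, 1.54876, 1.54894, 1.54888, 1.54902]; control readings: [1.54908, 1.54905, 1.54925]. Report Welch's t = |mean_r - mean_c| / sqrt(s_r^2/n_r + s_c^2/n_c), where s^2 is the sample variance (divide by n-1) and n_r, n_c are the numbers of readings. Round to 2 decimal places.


Welch's t-criterion for glass RI comparison:
Recovered mean = sum / n_r = 10.84286 / 7 = 1.54898
Control mean = sum / n_c = 4.64738 / 3 = 1.5491267
Recovered sample variance s_r^2 = 2.73e-08
Control sample variance s_c^2 = 1.16333e-08
Welch SE (unpooled) = sqrt(s_r^2/n_r + s_c^2/n_c) = sqrt(3.9e-09 + 3.87778e-09) = sqrt(7.77778e-09) = 8.81917e-05
|mean_r - mean_c| = 0.000146667
t = 0.000146667 / 8.81917e-05 = 1.66

1.66


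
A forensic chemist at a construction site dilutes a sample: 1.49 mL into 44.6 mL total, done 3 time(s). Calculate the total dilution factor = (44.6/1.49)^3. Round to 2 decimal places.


Dilution factor calculation:
Single dilution = V_total / V_sample = 44.6 / 1.49 ≈ 29.932886
Number of dilutions = 3
Total DF = (44.6 / 1.49)^3 (full precision, rounded at the end) = 26819.20

26819.20


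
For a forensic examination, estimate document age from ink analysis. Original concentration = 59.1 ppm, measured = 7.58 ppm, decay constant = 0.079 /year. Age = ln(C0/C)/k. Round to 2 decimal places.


Document age estimation:
C0/C = 59.1 / 7.58 = 7.796834
ln(C0/C) = 2.053718
t = 2.053718 / 0.079 = 26.00 years

26.00


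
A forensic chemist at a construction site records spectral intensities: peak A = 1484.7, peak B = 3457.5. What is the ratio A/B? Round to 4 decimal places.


Spectral peak ratio:
Peak A = 1484.7 counts
Peak B = 3457.5 counts
Ratio = 1484.7 / 3457.5 = 0.4294

0.4294


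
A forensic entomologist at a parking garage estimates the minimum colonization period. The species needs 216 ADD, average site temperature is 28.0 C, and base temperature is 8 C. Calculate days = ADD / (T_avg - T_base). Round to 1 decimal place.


Insect development time:
Effective temperature = avg_temp - T_base = 28.0 - 8 = 20.0 C
Days = ADD / effective_temp = 216 / 20.0 = 10.8 days

10.8


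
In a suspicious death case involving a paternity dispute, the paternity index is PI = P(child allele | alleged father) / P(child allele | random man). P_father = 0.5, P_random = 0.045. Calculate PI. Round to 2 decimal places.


Paternity Index calculation:
PI = P(allele|father) / P(allele|random)
PI = 0.5 / 0.045
PI = 11.11

11.11


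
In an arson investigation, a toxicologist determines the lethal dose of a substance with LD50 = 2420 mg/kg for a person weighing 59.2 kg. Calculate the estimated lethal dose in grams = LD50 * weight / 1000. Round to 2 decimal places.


Lethal dose calculation:
Lethal dose = LD50 * body_weight / 1000
= 2420 * 59.2 / 1000
= 143264 / 1000
= 143.26 g

143.26


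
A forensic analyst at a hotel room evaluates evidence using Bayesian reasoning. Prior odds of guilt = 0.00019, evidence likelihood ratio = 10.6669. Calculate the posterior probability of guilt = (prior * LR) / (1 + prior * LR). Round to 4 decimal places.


Bayesian evidence evaluation:
Posterior odds = prior_odds * LR = 0.00019 * 10.6669 = 0.002026711
Posterior probability = posterior_odds / (1 + posterior_odds)
= 0.002026711 / (1 + 0.002026711)
= 0.002026711 / 1.002026711
= 0.0020

0.0020


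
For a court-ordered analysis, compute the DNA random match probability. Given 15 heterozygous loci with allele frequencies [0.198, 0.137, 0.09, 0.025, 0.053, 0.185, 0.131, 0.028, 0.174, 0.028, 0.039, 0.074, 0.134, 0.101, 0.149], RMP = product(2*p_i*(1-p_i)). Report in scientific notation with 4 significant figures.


Computing RMP for 15 loci:
Locus 1: 2 * 0.198 * 0.802 = 0.317592
Locus 2: 2 * 0.137 * 0.863 = 0.236462
Locus 3: 2 * 0.09 * 0.91 = 0.1638
Locus 4: 2 * 0.025 * 0.975 = 0.04875
Locus 5: 2 * 0.053 * 0.947 = 0.100382
Locus 6: 2 * 0.185 * 0.815 = 0.30155
Locus 7: 2 * 0.131 * 0.869 = 0.227678
Locus 8: 2 * 0.028 * 0.972 = 0.054432
Locus 9: 2 * 0.174 * 0.826 = 0.287448
Locus 10: 2 * 0.028 * 0.972 = 0.054432
Locus 11: 2 * 0.039 * 0.961 = 0.074958
Locus 12: 2 * 0.074 * 0.926 = 0.137048
Locus 13: 2 * 0.134 * 0.866 = 0.232088
Locus 14: 2 * 0.101 * 0.899 = 0.181598
Locus 15: 2 * 0.149 * 0.851 = 0.253598
RMP = 3.865e-13

3.865e-13


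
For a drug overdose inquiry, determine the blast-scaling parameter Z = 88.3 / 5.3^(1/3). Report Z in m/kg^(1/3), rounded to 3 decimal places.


Scaled distance calculation:
W^(1/3) = 5.3^(1/3) = 1.743513
Z = R / W^(1/3) = 88.3 / 1.743513
Z = 50.645 m/kg^(1/3)

50.645


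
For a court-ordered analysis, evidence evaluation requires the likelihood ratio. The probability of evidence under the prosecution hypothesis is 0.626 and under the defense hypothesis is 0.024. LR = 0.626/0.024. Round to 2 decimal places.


Likelihood ratio calculation:
LR = P(E|Hp) / P(E|Hd)
LR = 0.626 / 0.024
LR = 26.08

26.08


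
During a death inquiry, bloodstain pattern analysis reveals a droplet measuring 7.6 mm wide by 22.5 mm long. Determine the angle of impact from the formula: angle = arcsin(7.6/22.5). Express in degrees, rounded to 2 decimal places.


Blood spatter impact angle calculation:
width / length = 7.6 / 22.5 = 0.337778
angle = arcsin(0.337778)
angle = 19.74 degrees

19.74


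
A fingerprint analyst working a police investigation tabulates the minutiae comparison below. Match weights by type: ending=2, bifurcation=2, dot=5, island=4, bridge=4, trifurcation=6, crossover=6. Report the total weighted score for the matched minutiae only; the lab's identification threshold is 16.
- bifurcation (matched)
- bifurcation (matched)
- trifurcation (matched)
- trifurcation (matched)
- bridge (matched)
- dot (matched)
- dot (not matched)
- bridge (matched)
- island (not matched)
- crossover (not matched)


Weighted minutiae match score:
  bifurcation: matched, +2 (running total 2)
  bifurcation: matched, +2 (running total 4)
  trifurcation: matched, +6 (running total 10)
  trifurcation: matched, +6 (running total 16)
  bridge: matched, +4 (running total 20)
  dot: matched, +5 (running total 25)
  dot: not matched, +0
  bridge: matched, +4 (running total 29)
  island: not matched, +0
  crossover: not matched, +0
Total score = 29
Threshold = 16; verdict = identification

29


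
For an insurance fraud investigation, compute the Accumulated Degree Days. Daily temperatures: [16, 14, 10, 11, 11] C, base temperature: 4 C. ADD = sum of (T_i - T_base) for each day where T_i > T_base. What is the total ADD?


Computing ADD day by day:
Day 1: max(0, 16 - 4) = 12
Day 2: max(0, 14 - 4) = 10
Day 3: max(0, 10 - 4) = 6
Day 4: max(0, 11 - 4) = 7
Day 5: max(0, 11 - 4) = 7
Total ADD = 42

42


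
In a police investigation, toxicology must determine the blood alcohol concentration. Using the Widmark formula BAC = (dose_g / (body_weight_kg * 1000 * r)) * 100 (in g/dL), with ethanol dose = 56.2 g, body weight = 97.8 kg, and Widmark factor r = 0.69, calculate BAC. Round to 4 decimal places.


Applying the Widmark formula:
BAC = (dose_g / (body_wt * 1000 * r)) * 100
Denominator = 97.8 * 1000 * 0.69 = 67482
BAC = (56.2 / 67482) * 100
BAC = 0.0833 g/dL

0.0833


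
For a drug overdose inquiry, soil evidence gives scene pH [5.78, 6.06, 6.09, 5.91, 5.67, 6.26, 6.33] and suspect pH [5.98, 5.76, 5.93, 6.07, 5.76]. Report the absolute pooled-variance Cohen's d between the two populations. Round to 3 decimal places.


Pooled-variance Cohen's d for soil pH comparison:
Scene mean = 42.1 / 7 = 6.014286
Suspect mean = 29.5 / 5 = 5.9
Scene sample variance s_s^2 = 0.058695
Suspect sample variance s_c^2 = 0.01885
Pooled variance = ((n_s-1)*s_s^2 + (n_c-1)*s_c^2) / (n_s + n_c - 2) = 0.042757
Pooled SD = sqrt(0.042757) = 0.206778
Mean difference = 0.114286
|d| = |0.114286| / 0.206778 = 0.553

0.553


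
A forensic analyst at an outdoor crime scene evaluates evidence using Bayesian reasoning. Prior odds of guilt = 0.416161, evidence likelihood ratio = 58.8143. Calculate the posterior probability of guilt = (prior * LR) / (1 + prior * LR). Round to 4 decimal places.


Bayesian evidence evaluation:
Posterior odds = prior_odds * LR = 0.416161 * 58.8143 = 24.47622
Posterior probability = posterior_odds / (1 + posterior_odds)
= 24.47622 / (1 + 24.47622)
= 24.47622 / 25.47622
= 0.9607

0.9607


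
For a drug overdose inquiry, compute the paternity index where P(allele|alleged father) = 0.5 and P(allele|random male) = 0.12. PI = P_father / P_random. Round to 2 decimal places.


Paternity Index calculation:
PI = P(allele|father) / P(allele|random)
PI = 0.5 / 0.12
PI = 4.17

4.17


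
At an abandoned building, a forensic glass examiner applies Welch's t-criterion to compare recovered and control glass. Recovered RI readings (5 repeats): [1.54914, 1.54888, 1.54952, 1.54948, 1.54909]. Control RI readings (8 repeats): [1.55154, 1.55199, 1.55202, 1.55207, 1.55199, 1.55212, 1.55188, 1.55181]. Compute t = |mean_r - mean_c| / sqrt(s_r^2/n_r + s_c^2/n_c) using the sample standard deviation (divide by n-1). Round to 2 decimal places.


Welch's t-criterion for glass RI comparison:
Recovered mean = sum / n_r = 7.74611 / 5 = 1.549222
Control mean = sum / n_c = 12.41542 / 8 = 1.5519275
Recovered sample variance s_r^2 = 7.412e-08
Control sample variance s_c^2 = 3.42786e-08
Welch SE (unpooled) = sqrt(s_r^2/n_r + s_c^2/n_c) = sqrt(1.4824e-08 + 4.28482e-09) = sqrt(1.91088e-08) = 0.000138235
|mean_r - mean_c| = 0.0027055
t = 0.0027055 / 0.000138235 = 19.57

19.57


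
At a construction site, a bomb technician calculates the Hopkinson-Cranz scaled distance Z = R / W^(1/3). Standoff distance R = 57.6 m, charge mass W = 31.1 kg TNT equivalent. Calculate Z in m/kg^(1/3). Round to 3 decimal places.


Scaled distance calculation:
W^(1/3) = 31.1^(1/3) = 3.144755
Z = R / W^(1/3) = 57.6 / 3.144755
Z = 18.316 m/kg^(1/3)

18.316


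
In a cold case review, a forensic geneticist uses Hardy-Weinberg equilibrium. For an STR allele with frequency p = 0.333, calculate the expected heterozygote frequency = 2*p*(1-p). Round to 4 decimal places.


Hardy-Weinberg heterozygote frequency:
q = 1 - p = 1 - 0.333 = 0.667
2pq = 2 * 0.333 * 0.667 = 0.4442

0.4442


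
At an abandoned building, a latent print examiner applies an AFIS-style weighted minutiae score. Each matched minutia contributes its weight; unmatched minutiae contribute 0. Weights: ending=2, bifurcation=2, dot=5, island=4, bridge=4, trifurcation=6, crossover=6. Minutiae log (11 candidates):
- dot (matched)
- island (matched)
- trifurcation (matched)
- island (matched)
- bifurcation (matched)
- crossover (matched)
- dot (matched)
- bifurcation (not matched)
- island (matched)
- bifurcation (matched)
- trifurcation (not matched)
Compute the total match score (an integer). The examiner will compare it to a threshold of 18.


Weighted minutiae match score:
  dot: matched, +5 (running total 5)
  island: matched, +4 (running total 9)
  trifurcation: matched, +6 (running total 15)
  island: matched, +4 (running total 19)
  bifurcation: matched, +2 (running total 21)
  crossover: matched, +6 (running total 27)
  dot: matched, +5 (running total 32)
  bifurcation: not matched, +0
  island: matched, +4 (running total 36)
  bifurcation: matched, +2 (running total 38)
  trifurcation: not matched, +0
Total score = 38
Threshold = 18; verdict = identification

38


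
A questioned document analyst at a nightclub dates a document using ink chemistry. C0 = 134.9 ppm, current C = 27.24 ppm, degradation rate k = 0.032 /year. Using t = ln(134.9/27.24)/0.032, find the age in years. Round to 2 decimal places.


Document age estimation:
C0/C = 134.9 / 27.24 = 4.952276
ln(C0/C) = 1.599847
t = 1.599847 / 0.032 = 50.00 years

50.00


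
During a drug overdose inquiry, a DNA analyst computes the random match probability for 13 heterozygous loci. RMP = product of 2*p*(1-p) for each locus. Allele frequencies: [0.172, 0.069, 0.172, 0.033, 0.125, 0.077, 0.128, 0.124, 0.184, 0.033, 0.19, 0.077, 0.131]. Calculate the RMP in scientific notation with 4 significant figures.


Computing RMP for 13 loci:
Locus 1: 2 * 0.172 * 0.828 = 0.284832
Locus 2: 2 * 0.069 * 0.931 = 0.128478
Locus 3: 2 * 0.172 * 0.828 = 0.284832
Locus 4: 2 * 0.033 * 0.967 = 0.063822
Locus 5: 2 * 0.125 * 0.875 = 0.21875
Locus 6: 2 * 0.077 * 0.923 = 0.142142
Locus 7: 2 * 0.128 * 0.872 = 0.223232
Locus 8: 2 * 0.124 * 0.876 = 0.217248
Locus 9: 2 * 0.184 * 0.816 = 0.300288
Locus 10: 2 * 0.033 * 0.967 = 0.063822
Locus 11: 2 * 0.19 * 0.81 = 0.3078
Locus 12: 2 * 0.077 * 0.923 = 0.142142
Locus 13: 2 * 0.131 * 0.869 = 0.227678
RMP = 1.915e-10

1.915e-10


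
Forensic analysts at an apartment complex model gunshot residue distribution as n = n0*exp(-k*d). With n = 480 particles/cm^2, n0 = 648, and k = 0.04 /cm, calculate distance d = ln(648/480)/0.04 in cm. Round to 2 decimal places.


GSR distance calculation:
n0/n = 648 / 480 = 1.35
ln(n0/n) = 0.300105
d = 0.300105 / 0.04 = 7.50 cm

7.50


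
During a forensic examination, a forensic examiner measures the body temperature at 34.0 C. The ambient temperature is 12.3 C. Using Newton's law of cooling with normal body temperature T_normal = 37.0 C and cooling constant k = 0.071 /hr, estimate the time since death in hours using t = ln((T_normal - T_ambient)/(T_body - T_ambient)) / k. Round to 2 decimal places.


Using Newton's law of cooling:
t = ln((T_normal - T_ambient) / (T_body - T_ambient)) / k
T_normal - T_ambient = 24.7
T_body - T_ambient = 21.7
Ratio = 1.138249
ln(ratio) = 0.129491
t = 0.129491 / 0.071 = 1.82 hours

1.82


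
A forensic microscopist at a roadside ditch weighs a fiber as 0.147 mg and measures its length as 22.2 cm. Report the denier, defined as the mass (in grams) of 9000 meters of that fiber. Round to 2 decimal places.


Denier calculation:
Mass in grams = 0.147 mg / 1000 = 0.000147 g
Length in meters = 22.2 cm / 100 = 0.222 m
Linear density = mass / length = 0.000147 / 0.222 = 0.00066216 g/m
Denier = (g/m) * 9000 = 0.00066216 * 9000 = 5.96

5.96


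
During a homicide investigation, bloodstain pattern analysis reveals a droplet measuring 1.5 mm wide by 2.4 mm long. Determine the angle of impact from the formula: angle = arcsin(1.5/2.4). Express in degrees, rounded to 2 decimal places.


Blood spatter impact angle calculation:
width / length = 1.5 / 2.4 = 0.625
angle = arcsin(0.625)
angle = 38.68 degrees

38.68


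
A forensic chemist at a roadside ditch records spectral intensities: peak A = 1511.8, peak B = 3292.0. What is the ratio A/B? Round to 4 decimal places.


Spectral peak ratio:
Peak A = 1511.8 counts
Peak B = 3292.0 counts
Ratio = 1511.8 / 3292.0 = 0.4592

0.4592


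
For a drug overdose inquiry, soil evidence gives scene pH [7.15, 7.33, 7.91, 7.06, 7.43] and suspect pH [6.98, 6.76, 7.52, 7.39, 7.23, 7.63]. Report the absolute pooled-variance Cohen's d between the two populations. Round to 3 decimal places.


Pooled-variance Cohen's d for soil pH comparison:
Scene mean = 36.88 / 5 = 7.376
Suspect mean = 43.51 / 6 = 7.251667
Scene sample variance s_s^2 = 0.11028
Suspect sample variance s_c^2 = 0.110057
Pooled variance = ((n_s-1)*s_s^2 + (n_c-1)*s_c^2) / (n_s + n_c - 2) = 0.110156
Pooled SD = sqrt(0.110156) = 0.331898
Mean difference = 0.124333
|d| = |0.124333| / 0.331898 = 0.375

0.375


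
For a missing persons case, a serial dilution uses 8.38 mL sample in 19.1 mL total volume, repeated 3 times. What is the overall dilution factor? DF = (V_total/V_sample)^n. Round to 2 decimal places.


Dilution factor calculation:
Single dilution = V_total / V_sample = 19.1 / 8.38 ≈ 2.279236
Number of dilutions = 3
Total DF = (19.1 / 8.38)^3 (full precision, rounded at the end) = 11.84

11.84


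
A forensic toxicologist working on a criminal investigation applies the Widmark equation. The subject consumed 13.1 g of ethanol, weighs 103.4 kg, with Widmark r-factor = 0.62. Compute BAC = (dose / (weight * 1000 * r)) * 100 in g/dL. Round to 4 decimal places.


Applying the Widmark formula:
BAC = (dose_g / (body_wt * 1000 * r)) * 100
Denominator = 103.4 * 1000 * 0.62 = 64108
BAC = (13.1 / 64108) * 100
BAC = 0.0204 g/dL

0.0204


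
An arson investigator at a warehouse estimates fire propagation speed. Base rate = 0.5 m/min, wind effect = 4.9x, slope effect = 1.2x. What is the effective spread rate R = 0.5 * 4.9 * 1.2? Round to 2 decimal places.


Fire spread rate calculation:
R = R0 * wind_factor * slope_factor
= 0.5 * 4.9 * 1.2
= 2.45 * 1.2
= 2.94 m/min

2.94


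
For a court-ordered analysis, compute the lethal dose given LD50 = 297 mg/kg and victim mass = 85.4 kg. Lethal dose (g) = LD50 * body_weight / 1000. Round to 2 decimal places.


Lethal dose calculation:
Lethal dose = LD50 * body_weight / 1000
= 297 * 85.4 / 1000
= 25363.8 / 1000
= 25.36 g

25.36


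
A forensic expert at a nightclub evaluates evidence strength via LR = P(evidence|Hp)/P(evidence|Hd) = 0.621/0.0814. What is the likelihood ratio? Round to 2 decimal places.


Likelihood ratio calculation:
LR = P(E|Hp) / P(E|Hd)
LR = 0.621 / 0.0814
LR = 7.63

7.63


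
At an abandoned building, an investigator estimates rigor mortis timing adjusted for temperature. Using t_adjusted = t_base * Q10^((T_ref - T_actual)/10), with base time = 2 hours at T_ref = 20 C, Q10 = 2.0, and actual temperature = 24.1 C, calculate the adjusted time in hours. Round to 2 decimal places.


Rigor mortis time adjustment:
Exponent = (T_ref - T_actual) / 10 = (20 - 24.1) / 10 = -0.41
Q10 factor = 2.0^-0.41 = 0.75262
t_adjusted = 2 * 0.75262 = 1.51 hours

1.51


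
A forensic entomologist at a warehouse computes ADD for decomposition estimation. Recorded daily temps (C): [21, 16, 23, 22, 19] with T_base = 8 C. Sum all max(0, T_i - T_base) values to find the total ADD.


Computing ADD day by day:
Day 1: max(0, 21 - 8) = 13
Day 2: max(0, 16 - 8) = 8
Day 3: max(0, 23 - 8) = 15
Day 4: max(0, 22 - 8) = 14
Day 5: max(0, 19 - 8) = 11
Total ADD = 61

61


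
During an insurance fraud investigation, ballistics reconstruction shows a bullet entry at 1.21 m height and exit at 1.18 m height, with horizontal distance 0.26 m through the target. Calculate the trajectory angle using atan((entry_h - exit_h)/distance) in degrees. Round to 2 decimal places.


Bullet trajectory angle:
Height difference = 1.21 - 1.18 = 0.03 m
angle = atan(0.03 / 0.26)
angle = atan(0.115385)
angle = 6.58 degrees

6.58


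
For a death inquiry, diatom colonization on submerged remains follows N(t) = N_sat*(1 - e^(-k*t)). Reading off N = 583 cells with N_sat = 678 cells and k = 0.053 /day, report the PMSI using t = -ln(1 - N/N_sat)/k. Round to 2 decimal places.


PMSI from diatom colonization curve:
N / N_sat = 583 / 678 = 0.859882
1 - N/N_sat = 0.140118
ln(1 - N/N_sat) = -1.96527
t = -ln(1 - N/N_sat) / k = -(-1.96527) / 0.053 = 37.08 days

37.08


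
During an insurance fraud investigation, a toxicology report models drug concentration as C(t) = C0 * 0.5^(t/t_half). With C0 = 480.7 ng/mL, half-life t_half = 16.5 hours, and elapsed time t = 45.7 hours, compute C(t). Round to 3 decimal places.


Drug concentration decay:
Number of half-lives = t / t_half = 45.7 / 16.5 = 2.769697
Decay factor = 0.5^2.769697 = 0.14663516
C(t) = 480.7 * 0.14663516 = 70.488 ng/mL

70.488


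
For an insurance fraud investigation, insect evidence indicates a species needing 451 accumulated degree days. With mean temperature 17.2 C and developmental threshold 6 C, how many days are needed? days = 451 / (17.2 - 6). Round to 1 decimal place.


Insect development time:
Effective temperature = avg_temp - T_base = 17.2 - 6 = 11.2 C
Days = ADD / effective_temp = 451 / 11.2 = 40.3 days

40.3


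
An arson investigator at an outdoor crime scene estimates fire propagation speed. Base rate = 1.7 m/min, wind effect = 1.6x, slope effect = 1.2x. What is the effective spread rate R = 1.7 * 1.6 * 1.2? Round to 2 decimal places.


Fire spread rate calculation:
R = R0 * wind_factor * slope_factor
= 1.7 * 1.6 * 1.2
= 2.72 * 1.2
= 3.26 m/min

3.26


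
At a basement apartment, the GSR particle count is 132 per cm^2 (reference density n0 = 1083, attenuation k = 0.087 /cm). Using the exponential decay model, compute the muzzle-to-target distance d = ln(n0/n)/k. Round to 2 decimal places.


GSR distance calculation:
n0/n = 1083 / 132 = 8.204545
ln(n0/n) = 2.104688
d = 2.104688 / 0.087 = 24.19 cm

24.19


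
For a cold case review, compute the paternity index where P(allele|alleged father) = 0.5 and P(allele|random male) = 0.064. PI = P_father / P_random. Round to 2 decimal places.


Paternity Index calculation:
PI = P(allele|father) / P(allele|random)
PI = 0.5 / 0.064
PI = 7.81

7.81


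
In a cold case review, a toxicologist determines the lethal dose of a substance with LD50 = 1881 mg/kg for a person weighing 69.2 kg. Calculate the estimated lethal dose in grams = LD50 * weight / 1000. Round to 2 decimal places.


Lethal dose calculation:
Lethal dose = LD50 * body_weight / 1000
= 1881 * 69.2 / 1000
= 130165.2 / 1000
= 130.17 g

130.17


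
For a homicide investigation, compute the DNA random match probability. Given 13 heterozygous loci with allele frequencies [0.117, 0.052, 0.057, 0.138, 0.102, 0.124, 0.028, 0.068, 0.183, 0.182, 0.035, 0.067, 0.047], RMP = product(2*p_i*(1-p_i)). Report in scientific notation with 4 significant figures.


Computing RMP for 13 loci:
Locus 1: 2 * 0.117 * 0.883 = 0.206622
Locus 2: 2 * 0.052 * 0.948 = 0.098592
Locus 3: 2 * 0.057 * 0.943 = 0.107502
Locus 4: 2 * 0.138 * 0.862 = 0.237912
Locus 5: 2 * 0.102 * 0.898 = 0.183192
Locus 6: 2 * 0.124 * 0.876 = 0.217248
Locus 7: 2 * 0.028 * 0.972 = 0.054432
Locus 8: 2 * 0.068 * 0.932 = 0.126752
Locus 9: 2 * 0.183 * 0.817 = 0.299022
Locus 10: 2 * 0.182 * 0.818 = 0.297752
Locus 11: 2 * 0.035 * 0.965 = 0.06755
Locus 12: 2 * 0.067 * 0.933 = 0.125022
Locus 13: 2 * 0.047 * 0.953 = 0.089582
RMP = 9.636e-12

9.636e-12


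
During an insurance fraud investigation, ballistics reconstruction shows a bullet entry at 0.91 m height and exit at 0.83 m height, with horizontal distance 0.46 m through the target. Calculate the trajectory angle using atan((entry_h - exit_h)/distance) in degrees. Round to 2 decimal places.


Bullet trajectory angle:
Height difference = 0.91 - 0.83 = 0.08 m
angle = atan(0.08 / 0.46)
angle = atan(0.173913)
angle = 9.87 degrees

9.87


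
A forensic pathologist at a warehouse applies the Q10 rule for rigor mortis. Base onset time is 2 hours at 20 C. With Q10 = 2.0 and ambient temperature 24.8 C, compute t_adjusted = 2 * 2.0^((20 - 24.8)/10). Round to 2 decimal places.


Rigor mortis time adjustment:
Exponent = (T_ref - T_actual) / 10 = (20 - 24.8) / 10 = -0.48
Q10 factor = 2.0^-0.48 = 0.71698
t_adjusted = 2 * 0.71698 = 1.43 hours

1.43


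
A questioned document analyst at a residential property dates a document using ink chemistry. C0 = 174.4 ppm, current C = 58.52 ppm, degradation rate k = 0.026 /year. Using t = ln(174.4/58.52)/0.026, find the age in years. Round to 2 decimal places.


Document age estimation:
C0/C = 174.4 / 58.52 = 2.980178
ln(C0/C) = 1.091983
t = 1.091983 / 0.026 = 42.00 years

42.00


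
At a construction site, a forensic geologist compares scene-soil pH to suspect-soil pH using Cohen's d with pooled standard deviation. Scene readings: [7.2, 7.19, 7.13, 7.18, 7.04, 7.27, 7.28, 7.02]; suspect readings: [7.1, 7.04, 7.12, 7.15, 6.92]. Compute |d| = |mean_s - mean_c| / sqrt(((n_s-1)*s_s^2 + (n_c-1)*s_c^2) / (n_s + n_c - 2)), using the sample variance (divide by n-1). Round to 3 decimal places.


Pooled-variance Cohen's d for soil pH comparison:
Scene mean = 57.31 / 8 = 7.16375
Suspect mean = 35.33 / 5 = 7.066
Scene sample variance s_s^2 = 0.00917
Suspect sample variance s_c^2 = 0.00828
Pooled variance = ((n_s-1)*s_s^2 + (n_c-1)*s_c^2) / (n_s + n_c - 2) = 0.008846
Pooled SD = sqrt(0.008846) = 0.094053
Mean difference = 0.09775
|d| = |0.09775| / 0.094053 = 1.039

1.039


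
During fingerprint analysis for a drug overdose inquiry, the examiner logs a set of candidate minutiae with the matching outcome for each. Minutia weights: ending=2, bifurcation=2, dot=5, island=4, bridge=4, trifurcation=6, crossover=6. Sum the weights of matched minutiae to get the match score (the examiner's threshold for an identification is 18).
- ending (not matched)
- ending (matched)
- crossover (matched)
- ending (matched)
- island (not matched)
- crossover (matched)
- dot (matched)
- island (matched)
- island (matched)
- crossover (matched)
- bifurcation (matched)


Weighted minutiae match score:
  ending: not matched, +0
  ending: matched, +2 (running total 2)
  crossover: matched, +6 (running total 8)
  ending: matched, +2 (running total 10)
  island: not matched, +0
  crossover: matched, +6 (running total 16)
  dot: matched, +5 (running total 21)
  island: matched, +4 (running total 25)
  island: matched, +4 (running total 29)
  crossover: matched, +6 (running total 35)
  bifurcation: matched, +2 (running total 37)
Total score = 37
Threshold = 18; verdict = identification

37


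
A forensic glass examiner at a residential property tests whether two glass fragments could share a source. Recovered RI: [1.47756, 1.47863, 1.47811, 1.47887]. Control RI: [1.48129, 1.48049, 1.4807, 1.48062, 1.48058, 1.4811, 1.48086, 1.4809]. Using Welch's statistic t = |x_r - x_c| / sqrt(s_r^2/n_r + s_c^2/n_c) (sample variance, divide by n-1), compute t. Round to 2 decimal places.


Welch's t-criterion for glass RI comparison:
Recovered mean = sum / n_r = 5.91317 / 4 = 1.4782925
Control mean = sum / n_c = 11.84654 / 8 = 1.4808175
Recovered sample variance s_r^2 = 3.39092e-07
Control sample variance s_c^2 = 7.545e-08
Welch SE (unpooled) = sqrt(s_r^2/n_r + s_c^2/n_c) = sqrt(8.47729e-08 + 9.43125e-09) = sqrt(9.42042e-08) = 0.000306927
|mean_r - mean_c| = 0.002525
t = 0.002525 / 0.000306927 = 8.23

8.23


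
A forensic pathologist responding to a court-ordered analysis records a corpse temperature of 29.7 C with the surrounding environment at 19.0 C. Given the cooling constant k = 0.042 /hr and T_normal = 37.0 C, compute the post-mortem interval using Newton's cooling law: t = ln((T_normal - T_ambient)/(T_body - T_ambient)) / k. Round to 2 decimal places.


Using Newton's law of cooling:
t = ln((T_normal - T_ambient) / (T_body - T_ambient)) / k
T_normal - T_ambient = 18.0
T_body - T_ambient = 10.7
Ratio = 1.682243
ln(ratio) = 0.520128
t = 0.520128 / 0.042 = 12.38 hours

12.38


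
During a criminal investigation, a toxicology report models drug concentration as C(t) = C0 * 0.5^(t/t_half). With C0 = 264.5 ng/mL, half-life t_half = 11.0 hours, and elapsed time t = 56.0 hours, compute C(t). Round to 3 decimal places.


Drug concentration decay:
Number of half-lives = t / t_half = 56.0 / 11.0 = 5.090909
Decay factor = 0.5^5.090909 = 0.02934159
C(t) = 264.5 * 0.02934159 = 7.761 ng/mL

7.761


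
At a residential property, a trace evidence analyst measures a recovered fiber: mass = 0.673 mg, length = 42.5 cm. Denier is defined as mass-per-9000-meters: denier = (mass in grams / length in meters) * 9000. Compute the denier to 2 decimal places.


Denier calculation:
Mass in grams = 0.673 mg / 1000 = 0.000673 g
Length in meters = 42.5 cm / 100 = 0.425 m
Linear density = mass / length = 0.000673 / 0.425 = 0.00158353 g/m
Denier = (g/m) * 9000 = 0.00158353 * 9000 = 14.25

14.25
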